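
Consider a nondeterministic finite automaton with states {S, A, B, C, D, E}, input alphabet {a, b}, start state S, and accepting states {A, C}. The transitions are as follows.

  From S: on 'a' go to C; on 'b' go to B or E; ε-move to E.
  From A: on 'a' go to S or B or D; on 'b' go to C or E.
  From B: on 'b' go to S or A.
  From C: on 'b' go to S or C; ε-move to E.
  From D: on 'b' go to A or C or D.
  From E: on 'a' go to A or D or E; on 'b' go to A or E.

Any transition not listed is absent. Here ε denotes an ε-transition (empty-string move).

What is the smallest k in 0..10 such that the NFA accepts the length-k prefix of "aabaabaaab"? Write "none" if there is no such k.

1

Start: ε-closure({S}) = {S, E}.
Read 'a': S→{C}, E→{A, D, E}; now {A, C, D, E}.
None of the earlier sets intersect F, but {A, C, D, E} does.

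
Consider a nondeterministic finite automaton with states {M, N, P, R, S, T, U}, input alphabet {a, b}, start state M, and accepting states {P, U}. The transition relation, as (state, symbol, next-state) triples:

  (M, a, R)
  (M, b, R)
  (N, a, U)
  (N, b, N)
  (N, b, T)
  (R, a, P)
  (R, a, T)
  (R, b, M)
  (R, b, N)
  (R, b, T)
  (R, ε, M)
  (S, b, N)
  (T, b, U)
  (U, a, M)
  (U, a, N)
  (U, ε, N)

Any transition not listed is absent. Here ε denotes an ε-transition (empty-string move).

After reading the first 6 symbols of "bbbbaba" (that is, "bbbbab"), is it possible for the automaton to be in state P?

Start in {M}.
Read 'b': {M} → {M, R}.
Read 'b': {M, R} → {M, N, R, T}.
Read 'b': {M, N, R, T} → {M, N, R, T, U}.
Read 'b': {M, N, R, T, U} → {M, N, R, T, U}.
Read 'a': {M, N, R, T, U} → {M, N, P, R, T, U}.
Read 'b': {M, N, P, R, T, U} → {M, N, R, T, U}.
State P is not in {M, N, R, T, U}.

No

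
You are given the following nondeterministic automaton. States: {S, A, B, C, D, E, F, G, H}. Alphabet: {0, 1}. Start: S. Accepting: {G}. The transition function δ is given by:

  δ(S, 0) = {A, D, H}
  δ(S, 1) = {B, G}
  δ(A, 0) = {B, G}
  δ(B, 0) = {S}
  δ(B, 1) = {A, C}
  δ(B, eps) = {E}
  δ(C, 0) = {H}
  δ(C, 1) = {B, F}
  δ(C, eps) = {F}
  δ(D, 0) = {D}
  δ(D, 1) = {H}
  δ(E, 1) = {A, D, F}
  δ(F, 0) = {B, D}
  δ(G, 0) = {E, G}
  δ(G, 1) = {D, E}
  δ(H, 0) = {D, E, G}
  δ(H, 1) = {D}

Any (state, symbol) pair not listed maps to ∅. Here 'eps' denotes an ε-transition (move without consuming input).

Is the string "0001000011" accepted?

No

Start in {S}.
Read '0': S→{A, D, H}; now {A, D, H}.
Read '0': A→{B, G}, D→{D}, H→{D, E, G}; now {B, D, E, G}.
Read '0': B→{S}, D→{D}, E→∅, G→{E, G}; now {S, D, E, G}.
Read '1': S→{B, G}, D→{H}, E→{A, D, F}, G→{D, E}; now {A, B, D, E, F, G, H}.
Read '0': A→{B, G}, B→{S}, D→{D}, E→∅, F→{B, D}, G→{E, G}, H→{D, E, G}; now {S, B, D, E, G}.
Read '0': S→{A, D, H}, B→{S}, D→{D}, E→∅, G→{E, G}; now {S, A, D, E, G, H}.
Read '0': S→{A, D, H}, A→{B, G}, D→{D}, E→∅, G→{E, G}, H→{D, E, G}; now {A, B, D, E, G, H}.
Read '0': A→{B, G}, B→{S}, D→{D}, E→∅, G→{E, G}, H→{D, E, G}; now {S, B, D, E, G}.
Read '1': S→{B, G}, B→{A, C}, D→{H}, E→{A, D, F}, G→{D, E}; now {A, B, C, D, E, F, G, H}.
Read '1': A→∅, B→{A, C}, C→{B, F}, D→{H}, E→{A, D, F}, F→∅, G→{D, E}, H→{D}; now {A, B, C, D, E, F, H}.
The final set {A, B, C, D, E, F, H} contains no accepting state.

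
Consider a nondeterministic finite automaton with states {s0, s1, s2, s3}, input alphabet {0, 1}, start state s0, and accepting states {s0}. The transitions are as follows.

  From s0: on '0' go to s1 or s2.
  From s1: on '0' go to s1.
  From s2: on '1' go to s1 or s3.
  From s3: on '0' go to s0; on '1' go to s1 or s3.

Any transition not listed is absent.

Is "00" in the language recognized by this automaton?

Start in {s0}.
Read '0': {s0} → {s1, s2}.
Read '0': {s1, s2} → {s1}.
The final set {s1} contains no accepting state.

No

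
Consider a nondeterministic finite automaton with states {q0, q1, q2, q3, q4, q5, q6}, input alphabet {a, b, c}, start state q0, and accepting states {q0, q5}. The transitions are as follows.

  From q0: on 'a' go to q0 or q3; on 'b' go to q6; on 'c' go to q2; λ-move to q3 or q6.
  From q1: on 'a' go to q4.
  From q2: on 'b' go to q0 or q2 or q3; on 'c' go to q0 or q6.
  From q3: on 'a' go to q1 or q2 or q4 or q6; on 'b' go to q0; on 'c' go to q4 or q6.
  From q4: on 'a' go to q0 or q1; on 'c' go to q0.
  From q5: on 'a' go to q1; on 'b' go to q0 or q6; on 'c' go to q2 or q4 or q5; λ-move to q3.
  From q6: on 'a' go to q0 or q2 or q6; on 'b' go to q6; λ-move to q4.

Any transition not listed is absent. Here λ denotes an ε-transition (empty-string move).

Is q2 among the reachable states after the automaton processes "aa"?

Start: ε-closure({q0}) = {q0, q3, q4, q6}.
Read 'a': q0→{q0, q3}, q3→{q1, q2, q4, q6}, q4→{q0, q1}, q6→{q0, q2, q6}; now {q0, q1, q2, q3, q4, q6}.
Read 'a': q0→{q0, q3}, q1→{q4}, q2→∅, q3→{q1, q2, q4, q6}, q4→{q0, q1}, q6→{q0, q2, q6}; now {q0, q1, q2, q3, q4, q6}.
State q2 is in {q0, q1, q2, q3, q4, q6}.

Yes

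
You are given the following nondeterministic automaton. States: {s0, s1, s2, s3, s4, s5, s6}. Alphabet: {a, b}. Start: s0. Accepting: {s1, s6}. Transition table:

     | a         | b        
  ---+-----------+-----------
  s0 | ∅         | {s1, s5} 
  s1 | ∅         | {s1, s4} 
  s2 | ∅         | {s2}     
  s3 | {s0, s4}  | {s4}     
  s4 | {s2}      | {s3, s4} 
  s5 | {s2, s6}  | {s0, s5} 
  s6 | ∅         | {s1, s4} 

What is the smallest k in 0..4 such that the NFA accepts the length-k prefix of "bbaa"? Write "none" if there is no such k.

Start in {s0}.
Read 'b': s0→{s1, s5}; now {s1, s5}.
None of the earlier sets intersect F, but {s1, s5} does.

1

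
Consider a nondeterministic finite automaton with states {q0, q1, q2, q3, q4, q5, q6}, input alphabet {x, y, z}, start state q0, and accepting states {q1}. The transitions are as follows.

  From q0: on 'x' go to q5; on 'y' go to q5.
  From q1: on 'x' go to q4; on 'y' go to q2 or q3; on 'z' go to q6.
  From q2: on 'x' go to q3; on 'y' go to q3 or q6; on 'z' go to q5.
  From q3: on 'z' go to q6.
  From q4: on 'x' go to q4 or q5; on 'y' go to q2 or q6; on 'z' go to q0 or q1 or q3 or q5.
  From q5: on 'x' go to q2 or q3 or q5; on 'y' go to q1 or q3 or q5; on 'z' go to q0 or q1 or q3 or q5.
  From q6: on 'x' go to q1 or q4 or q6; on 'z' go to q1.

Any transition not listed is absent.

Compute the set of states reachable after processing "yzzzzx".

{q1, q2, q3, q4, q5, q6}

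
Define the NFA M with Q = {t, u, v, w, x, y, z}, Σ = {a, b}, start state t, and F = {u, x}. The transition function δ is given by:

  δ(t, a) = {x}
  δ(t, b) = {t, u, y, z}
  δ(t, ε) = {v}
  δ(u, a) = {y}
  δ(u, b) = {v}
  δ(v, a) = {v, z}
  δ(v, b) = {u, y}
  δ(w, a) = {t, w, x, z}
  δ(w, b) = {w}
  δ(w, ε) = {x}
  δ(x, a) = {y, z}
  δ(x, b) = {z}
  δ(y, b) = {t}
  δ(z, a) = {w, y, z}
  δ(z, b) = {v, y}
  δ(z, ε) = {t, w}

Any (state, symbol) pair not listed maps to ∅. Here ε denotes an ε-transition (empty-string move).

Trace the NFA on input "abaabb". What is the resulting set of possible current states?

{t, u, v, w, x, y, z}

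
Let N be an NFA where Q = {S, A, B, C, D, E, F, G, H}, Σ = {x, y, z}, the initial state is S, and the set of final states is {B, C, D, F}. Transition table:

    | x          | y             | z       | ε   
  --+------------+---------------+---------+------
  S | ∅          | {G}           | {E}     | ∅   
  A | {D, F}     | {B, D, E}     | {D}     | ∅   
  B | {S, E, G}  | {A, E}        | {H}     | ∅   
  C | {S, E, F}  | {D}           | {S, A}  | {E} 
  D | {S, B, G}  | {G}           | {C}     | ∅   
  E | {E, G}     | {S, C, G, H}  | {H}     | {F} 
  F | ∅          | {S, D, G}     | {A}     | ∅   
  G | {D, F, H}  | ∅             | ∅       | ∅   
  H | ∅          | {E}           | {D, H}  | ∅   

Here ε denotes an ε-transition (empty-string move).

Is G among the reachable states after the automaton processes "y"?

Yes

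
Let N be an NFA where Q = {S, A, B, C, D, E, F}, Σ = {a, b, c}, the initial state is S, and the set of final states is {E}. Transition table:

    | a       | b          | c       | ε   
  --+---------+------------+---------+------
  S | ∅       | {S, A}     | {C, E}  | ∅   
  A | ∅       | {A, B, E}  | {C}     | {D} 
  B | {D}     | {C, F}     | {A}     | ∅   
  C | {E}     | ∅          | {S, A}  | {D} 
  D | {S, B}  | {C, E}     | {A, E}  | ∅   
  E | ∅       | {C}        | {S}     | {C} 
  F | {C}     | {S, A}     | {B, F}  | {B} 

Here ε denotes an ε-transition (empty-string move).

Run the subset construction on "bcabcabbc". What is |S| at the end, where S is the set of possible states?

Start in {S}.
Read 'b': {S} → {S, A, D}.
Read 'c': {S, A, D} → {A, C, D, E}.
Read 'a': {A, C, D, E} → {S, B, C, D, E}.
Read 'b': {S, B, C, D, E} → {S, A, B, C, D, E, F}.
Read 'c': {S, A, B, C, D, E, F} → {S, A, B, C, D, E, F}.
Read 'a': {S, A, B, C, D, E, F} → {S, B, C, D, E}.
Read 'b': {S, B, C, D, E} → {S, A, B, C, D, E, F}.
Read 'b': {S, A, B, C, D, E, F} → {S, A, B, C, D, E, F}.
Read 'c': {S, A, B, C, D, E, F} → {S, A, B, C, D, E, F}.
That set has 7 states.

7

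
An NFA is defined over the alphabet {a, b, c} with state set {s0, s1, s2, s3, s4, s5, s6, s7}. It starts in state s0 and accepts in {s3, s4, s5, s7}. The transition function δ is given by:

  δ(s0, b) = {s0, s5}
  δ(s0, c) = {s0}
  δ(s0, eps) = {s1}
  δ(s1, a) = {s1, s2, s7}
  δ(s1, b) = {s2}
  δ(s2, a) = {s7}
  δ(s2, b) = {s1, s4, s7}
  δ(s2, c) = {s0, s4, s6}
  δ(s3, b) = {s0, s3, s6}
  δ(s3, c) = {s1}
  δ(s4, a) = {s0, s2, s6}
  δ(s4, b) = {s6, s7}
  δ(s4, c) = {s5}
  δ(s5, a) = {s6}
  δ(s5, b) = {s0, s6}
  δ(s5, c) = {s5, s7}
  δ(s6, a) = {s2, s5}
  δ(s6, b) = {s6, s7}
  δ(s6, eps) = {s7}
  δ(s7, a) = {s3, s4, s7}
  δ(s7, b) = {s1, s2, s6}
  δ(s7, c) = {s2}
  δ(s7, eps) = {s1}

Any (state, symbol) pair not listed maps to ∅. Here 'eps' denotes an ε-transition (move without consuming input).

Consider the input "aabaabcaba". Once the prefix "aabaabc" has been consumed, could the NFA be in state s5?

Start: ε-closure({s0}) = {s0, s1}.
Read 'a': {s0, s1} → {s1, s2, s7}.
Read 'a': {s1, s2, s7} → {s1, s2, s3, s4, s7}.
Read 'b': {s1, s2, s3, s4, s7} → {s0, s1, s2, s3, s4, s6, s7}.
Read 'a': {s0, s1, s2, s3, s4, s6, s7} → {s0, s1, s2, s3, s4, s5, s6, s7}.
Read 'a': {s0, s1, s2, s3, s4, s5, s6, s7} → {s0, s1, s2, s3, s4, s5, s6, s7}.
Read 'b': {s0, s1, s2, s3, s4, s5, s6, s7} → {s0, s1, s2, s3, s4, s5, s6, s7}.
Read 'c': {s0, s1, s2, s3, s4, s5, s6, s7} → {s0, s1, s2, s4, s5, s6, s7}.
State s5 is in {s0, s1, s2, s4, s5, s6, s7}.

Yes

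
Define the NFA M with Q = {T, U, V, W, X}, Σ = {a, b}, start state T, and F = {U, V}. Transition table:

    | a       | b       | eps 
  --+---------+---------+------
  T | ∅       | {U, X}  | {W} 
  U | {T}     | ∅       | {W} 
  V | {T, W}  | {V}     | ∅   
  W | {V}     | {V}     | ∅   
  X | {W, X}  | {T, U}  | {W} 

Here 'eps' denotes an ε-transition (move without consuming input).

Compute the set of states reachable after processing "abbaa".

{V}

Start: ε-closure({T}) = {T, W}.
Read 'a': {T, W} → {V}.
Read 'b': {V} → {V}.
Read 'b': {V} → {V}.
Read 'a': {V} → {T, W}.
Read 'a': {T, W} → {V}.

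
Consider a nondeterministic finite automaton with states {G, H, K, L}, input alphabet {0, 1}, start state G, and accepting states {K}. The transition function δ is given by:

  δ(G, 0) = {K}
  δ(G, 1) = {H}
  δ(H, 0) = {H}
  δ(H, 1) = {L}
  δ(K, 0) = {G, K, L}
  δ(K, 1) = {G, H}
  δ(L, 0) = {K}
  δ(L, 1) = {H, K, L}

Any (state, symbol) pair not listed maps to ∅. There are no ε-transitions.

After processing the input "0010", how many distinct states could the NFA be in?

4

Start in {G}.
Read '0': G→{K}; now {K}.
Read '0': K→{G, K, L}; now {G, K, L}.
Read '1': G→{H}, K→{G, H}, L→{H, K, L}; now {G, H, K, L}.
Read '0': G→{K}, H→{H}, K→{G, K, L}, L→{K}; now {G, H, K, L}.
That set has 4 states.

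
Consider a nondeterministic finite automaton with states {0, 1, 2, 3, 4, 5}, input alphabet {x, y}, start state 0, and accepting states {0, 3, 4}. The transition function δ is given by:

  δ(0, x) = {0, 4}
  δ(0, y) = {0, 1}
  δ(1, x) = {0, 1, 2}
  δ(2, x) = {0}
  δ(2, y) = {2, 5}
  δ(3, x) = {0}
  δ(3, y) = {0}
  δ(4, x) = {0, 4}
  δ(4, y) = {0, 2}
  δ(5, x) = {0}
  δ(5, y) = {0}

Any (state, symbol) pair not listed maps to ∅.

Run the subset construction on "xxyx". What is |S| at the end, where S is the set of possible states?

Start in {0}.
Read 'x': 0→{0, 4}; now {0, 4}.
Read 'x': 0→{0, 4}, 4→{0, 4}; now {0, 4}.
Read 'y': 0→{0, 1}, 4→{0, 2}; now {0, 1, 2}.
Read 'x': 0→{0, 4}, 1→{0, 1, 2}, 2→{0}; now {0, 1, 2, 4}.
That set has 4 states.

4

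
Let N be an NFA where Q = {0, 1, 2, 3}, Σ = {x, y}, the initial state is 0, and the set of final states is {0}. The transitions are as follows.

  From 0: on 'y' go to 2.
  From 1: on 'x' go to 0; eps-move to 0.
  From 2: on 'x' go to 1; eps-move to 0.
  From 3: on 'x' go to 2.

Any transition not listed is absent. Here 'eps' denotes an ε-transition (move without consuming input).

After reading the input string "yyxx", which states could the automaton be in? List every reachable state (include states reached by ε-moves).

{0}

Start in {0}.
Read 'y': {0} → {0, 2}.
Read 'y': {0, 2} → {0, 2}.
Read 'x': {0, 2} → {0, 1}.
Read 'x': {0, 1} → {0}.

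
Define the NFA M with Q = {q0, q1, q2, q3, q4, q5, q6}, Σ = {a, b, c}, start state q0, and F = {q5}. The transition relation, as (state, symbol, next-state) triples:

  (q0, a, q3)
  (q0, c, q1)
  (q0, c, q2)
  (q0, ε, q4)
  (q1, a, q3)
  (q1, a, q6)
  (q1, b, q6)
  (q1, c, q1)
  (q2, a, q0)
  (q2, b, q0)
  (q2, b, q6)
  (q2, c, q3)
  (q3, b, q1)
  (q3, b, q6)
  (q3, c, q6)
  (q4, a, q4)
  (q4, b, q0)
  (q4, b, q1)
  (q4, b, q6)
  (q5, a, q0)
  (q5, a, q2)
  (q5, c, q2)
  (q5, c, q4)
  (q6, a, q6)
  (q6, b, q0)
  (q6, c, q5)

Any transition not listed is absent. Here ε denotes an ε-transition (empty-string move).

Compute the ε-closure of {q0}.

{q0, q4}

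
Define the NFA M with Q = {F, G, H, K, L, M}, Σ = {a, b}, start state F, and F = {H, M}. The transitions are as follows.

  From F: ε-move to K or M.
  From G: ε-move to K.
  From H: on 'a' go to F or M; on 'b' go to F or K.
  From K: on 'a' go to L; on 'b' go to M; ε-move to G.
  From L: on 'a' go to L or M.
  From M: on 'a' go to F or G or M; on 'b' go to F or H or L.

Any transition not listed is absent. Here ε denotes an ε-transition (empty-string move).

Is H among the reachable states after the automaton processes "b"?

Start: ε-closure({F}) = {F, G, K, M}.
Read 'b': {F, G, K, M} → {F, G, H, K, L, M}.
State H is in {F, G, H, K, L, M}.

Yes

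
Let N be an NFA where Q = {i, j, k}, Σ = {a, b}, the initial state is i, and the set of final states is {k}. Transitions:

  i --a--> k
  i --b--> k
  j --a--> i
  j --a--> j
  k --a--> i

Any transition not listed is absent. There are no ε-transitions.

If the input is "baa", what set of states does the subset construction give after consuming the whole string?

Start in {i}.
Read 'b': i→{k}; now {k}.
Read 'a': k→{i}; now {i}.
Read 'a': i→{k}; now {k}.

{k}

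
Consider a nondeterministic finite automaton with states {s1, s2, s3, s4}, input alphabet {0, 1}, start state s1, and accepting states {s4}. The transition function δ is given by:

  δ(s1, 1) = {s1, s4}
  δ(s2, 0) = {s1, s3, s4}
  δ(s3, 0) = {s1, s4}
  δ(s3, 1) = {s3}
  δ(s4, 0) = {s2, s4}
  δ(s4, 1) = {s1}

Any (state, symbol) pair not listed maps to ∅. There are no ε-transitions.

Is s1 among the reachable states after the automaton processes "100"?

Start in {s1}.
Read '1': s1→{s1, s4}; now {s1, s4}.
Read '0': s1→∅, s4→{s2, s4}; now {s2, s4}.
Read '0': s2→{s1, s3, s4}, s4→{s2, s4}; now {s1, s2, s3, s4}.
State s1 is in {s1, s2, s3, s4}.

Yes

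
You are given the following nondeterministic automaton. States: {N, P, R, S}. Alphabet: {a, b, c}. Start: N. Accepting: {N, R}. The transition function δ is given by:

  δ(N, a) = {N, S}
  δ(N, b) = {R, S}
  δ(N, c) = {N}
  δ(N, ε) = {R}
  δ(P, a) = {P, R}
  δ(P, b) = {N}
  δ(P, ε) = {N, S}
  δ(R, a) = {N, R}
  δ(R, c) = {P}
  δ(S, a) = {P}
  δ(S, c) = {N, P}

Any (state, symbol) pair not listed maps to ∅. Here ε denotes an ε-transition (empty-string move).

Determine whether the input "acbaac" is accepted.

Start: ε-closure({N}) = {N, R}.
Read 'a': {N, R} → {N, R, S}.
Read 'c': {N, R, S} → {N, P, R, S}.
Read 'b': {N, P, R, S} → {N, R, S}.
Read 'a': {N, R, S} → {N, P, R, S}.
Read 'a': {N, P, R, S} → {N, P, R, S}.
Read 'c': {N, P, R, S} → {N, P, R, S}.
The final set {N, P, R, S} contains the accepting states N, R.

Yes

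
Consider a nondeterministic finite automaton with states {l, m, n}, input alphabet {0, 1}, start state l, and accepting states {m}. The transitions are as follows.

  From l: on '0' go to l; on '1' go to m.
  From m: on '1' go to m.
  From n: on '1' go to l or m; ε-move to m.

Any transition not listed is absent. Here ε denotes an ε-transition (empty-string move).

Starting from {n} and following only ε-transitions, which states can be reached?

{m, n}

Begin with {n}.
ε-move n → m; add m.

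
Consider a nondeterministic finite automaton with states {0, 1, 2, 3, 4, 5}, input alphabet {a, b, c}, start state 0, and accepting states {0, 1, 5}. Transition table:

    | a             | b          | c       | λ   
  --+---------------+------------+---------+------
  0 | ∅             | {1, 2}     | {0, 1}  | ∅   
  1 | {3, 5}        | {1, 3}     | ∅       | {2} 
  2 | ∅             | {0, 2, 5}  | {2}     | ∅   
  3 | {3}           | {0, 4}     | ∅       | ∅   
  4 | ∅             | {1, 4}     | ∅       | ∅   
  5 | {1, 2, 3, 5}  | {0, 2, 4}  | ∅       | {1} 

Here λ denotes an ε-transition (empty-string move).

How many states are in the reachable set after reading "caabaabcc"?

3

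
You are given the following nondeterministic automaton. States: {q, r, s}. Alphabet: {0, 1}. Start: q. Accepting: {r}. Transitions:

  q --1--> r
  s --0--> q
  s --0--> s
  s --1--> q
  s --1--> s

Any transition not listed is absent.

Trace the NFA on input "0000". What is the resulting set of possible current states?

∅

Start in {q}.
Read '0': {q} → ∅.
The set is empty and remains empty for the remaining 3 symbols.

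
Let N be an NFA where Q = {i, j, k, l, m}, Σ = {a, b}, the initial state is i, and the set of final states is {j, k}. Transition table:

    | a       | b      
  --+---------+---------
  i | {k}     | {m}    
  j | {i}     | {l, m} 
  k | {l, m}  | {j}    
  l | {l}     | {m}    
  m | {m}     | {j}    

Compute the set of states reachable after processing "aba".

Start in {i}.
Read 'a': i→{k}; now {k}.
Read 'b': k→{j}; now {j}.
Read 'a': j→{i}; now {i}.

{i}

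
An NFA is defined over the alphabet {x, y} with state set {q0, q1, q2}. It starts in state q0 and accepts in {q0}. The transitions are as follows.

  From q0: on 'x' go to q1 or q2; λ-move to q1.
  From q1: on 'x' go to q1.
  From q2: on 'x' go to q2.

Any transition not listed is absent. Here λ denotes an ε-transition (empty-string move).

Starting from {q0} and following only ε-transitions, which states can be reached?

{q0, q1}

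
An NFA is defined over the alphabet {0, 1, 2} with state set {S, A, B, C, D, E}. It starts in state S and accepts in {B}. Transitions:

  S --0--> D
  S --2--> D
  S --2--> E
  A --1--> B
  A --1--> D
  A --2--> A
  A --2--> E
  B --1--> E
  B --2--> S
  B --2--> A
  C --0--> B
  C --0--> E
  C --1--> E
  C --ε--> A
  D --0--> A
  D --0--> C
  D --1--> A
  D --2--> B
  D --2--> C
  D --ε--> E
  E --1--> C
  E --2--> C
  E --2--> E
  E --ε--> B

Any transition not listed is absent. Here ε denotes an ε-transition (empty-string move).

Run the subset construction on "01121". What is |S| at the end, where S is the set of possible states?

Start in {S}.
Read '0': {S} → {B, D, E}.
Read '1': {B, D, E} → {A, B, C, E}.
Read '1': {A, B, C, E} → {A, B, C, D, E}.
Read '2': {A, B, C, D, E} → {S, A, B, C, E}.
Read '1': {S, A, B, C, E} → {A, B, C, D, E}.
That set has 5 states.

5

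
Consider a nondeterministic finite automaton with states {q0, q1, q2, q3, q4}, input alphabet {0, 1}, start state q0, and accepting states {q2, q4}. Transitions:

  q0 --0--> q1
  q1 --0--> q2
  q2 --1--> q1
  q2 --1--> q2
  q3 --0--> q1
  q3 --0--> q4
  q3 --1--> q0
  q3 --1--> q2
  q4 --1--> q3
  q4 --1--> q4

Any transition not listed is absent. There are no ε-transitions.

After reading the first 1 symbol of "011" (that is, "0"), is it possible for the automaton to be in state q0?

Start in {q0}.
Read '0': q0→{q1}; now {q1}.
State q0 is not in {q1}.

No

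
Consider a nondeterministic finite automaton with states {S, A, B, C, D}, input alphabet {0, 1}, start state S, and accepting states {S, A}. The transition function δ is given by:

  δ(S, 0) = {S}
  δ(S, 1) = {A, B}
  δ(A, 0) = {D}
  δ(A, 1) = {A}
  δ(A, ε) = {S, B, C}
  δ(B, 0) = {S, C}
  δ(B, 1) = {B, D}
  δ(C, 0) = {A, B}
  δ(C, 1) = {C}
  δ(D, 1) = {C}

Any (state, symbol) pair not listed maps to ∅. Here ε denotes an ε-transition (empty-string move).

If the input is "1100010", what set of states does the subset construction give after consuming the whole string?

{S, A, B, C, D}

Start in {S}.
Read '1': {S} → {S, A, B, C}.
Read '1': {S, A, B, C} → {S, A, B, C, D}.
Read '0': {S, A, B, C, D} → {S, A, B, C, D}.
Read '0': {S, A, B, C, D} → {S, A, B, C, D}.
Read '0': {S, A, B, C, D} → {S, A, B, C, D}.
Read '1': {S, A, B, C, D} → {S, A, B, C, D}.
Read '0': {S, A, B, C, D} → {S, A, B, C, D}.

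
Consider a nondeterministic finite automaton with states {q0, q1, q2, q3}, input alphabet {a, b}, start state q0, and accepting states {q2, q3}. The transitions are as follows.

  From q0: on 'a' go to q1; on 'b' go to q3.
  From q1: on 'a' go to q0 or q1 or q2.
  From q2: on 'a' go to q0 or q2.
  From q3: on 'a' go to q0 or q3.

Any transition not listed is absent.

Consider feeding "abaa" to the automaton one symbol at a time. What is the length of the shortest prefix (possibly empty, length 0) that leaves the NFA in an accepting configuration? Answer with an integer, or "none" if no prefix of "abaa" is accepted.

Start in {q0}.
Read 'a': q0→{q1}; now {q1}.
Read 'b': q1→∅; now ∅.
The set is empty and remains empty for the remaining 2 symbols.
No reachable set along the way intersects F.

none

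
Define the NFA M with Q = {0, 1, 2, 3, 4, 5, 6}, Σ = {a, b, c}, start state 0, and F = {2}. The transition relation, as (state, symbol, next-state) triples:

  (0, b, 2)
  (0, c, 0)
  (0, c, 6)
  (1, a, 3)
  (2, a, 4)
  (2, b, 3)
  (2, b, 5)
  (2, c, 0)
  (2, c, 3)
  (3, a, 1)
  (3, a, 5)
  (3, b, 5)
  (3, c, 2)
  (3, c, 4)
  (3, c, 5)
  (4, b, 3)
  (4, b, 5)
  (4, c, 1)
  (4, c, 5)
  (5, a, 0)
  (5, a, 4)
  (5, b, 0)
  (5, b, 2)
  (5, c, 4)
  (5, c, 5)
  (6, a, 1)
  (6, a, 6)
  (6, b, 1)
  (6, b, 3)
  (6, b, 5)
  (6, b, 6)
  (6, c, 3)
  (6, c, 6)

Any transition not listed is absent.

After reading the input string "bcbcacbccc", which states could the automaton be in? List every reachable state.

Start in {0}.
Read 'b': 0→{2}; now {2}.
Read 'c': 2→{0, 3}; now {0, 3}.
Read 'b': 0→{2}, 3→{5}; now {2, 5}.
Read 'c': 2→{0, 3}, 5→{4, 5}; now {0, 3, 4, 5}.
Read 'a': 0→∅, 3→{1, 5}, 4→∅, 5→{0, 4}; now {0, 1, 4, 5}.
Read 'c': 0→{0, 6}, 1→∅, 4→{1, 5}, 5→{4, 5}; now {0, 1, 4, 5, 6}.
Read 'b': 0→{2}, 1→∅, 4→{3, 5}, 5→{0, 2}, 6→{1, 3, 5, 6}; now {0, 1, 2, 3, 5, 6}.
Read 'c': 0→{0, 6}, 1→∅, 2→{0, 3}, 3→{2, 4, 5}, 5→{4, 5}, 6→{3, 6}; now {0, 2, 3, 4, 5, 6}.
Read 'c': 0→{0, 6}, 2→{0, 3}, 3→{2, 4, 5}, 4→{1, 5}, 5→{4, 5}, 6→{3, 6}; now {0, 1, 2, 3, 4, 5, 6}.
Read 'c': 0→{0, 6}, 1→∅, 2→{0, 3}, 3→{2, 4, 5}, 4→{1, 5}, 5→{4, 5}, 6→{3, 6}; now {0, 1, 2, 3, 4, 5, 6}.

{0, 1, 2, 3, 4, 5, 6}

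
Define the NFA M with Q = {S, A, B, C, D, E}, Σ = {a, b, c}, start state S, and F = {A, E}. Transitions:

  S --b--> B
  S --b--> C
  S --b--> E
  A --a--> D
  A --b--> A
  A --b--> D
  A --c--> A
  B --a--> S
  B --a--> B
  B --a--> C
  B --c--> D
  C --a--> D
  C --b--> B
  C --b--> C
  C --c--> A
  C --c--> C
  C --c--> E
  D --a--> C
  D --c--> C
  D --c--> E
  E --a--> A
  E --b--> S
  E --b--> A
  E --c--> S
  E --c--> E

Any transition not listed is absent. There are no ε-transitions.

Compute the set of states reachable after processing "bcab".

{A, B, C, D}

Start in {S}.
Read 'b': S→{B, C, E}; now {B, C, E}.
Read 'c': B→{D}, C→{A, C, E}, E→{S, E}; now {S, A, C, D, E}.
Read 'a': S→∅, A→{D}, C→{D}, D→{C}, E→{A}; now {A, C, D}.
Read 'b': A→{A, D}, C→{B, C}, D→∅; now {A, B, C, D}.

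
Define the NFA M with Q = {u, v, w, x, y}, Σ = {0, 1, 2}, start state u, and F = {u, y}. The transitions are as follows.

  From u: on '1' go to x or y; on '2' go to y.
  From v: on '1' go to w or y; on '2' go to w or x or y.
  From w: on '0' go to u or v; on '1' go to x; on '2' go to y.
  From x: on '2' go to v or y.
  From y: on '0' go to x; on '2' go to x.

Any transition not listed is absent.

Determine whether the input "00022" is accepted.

No

Start in {u}.
Read '0': u→∅; now ∅.
The set is empty and remains empty for the remaining 4 symbols.
The final set ∅ contains no accepting state.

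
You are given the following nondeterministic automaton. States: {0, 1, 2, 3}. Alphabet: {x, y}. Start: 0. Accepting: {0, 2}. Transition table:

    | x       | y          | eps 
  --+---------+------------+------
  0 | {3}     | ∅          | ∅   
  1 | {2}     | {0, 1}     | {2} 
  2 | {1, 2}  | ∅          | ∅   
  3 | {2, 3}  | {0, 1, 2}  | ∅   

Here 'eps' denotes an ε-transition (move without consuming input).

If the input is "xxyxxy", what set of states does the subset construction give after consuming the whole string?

Start in {0}.
Read 'x': 0→{3}; now {3}.
Read 'x': 3→{2, 3}; now {2, 3}.
Read 'y': 2→∅, 3→{0, 1, 2}; now {0, 1, 2}.
Read 'x': 0→{3}, 1→{2}, 2→{1, 2}; now {1, 2, 3}.
Read 'x': 1→{2}, 2→{1, 2}, 3→{2, 3}; now {1, 2, 3}.
Read 'y': 1→{0, 1}, 2→∅, 3→{0, 1, 2}; now {0, 1, 2}.

{0, 1, 2}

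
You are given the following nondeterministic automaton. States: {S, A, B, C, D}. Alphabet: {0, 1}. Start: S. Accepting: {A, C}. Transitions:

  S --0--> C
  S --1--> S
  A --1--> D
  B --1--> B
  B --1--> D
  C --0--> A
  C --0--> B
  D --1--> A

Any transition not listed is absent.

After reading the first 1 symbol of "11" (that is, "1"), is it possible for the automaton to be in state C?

Start in {S}.
Read '1': S→{S}; now {S}.
State C is not in {S}.

No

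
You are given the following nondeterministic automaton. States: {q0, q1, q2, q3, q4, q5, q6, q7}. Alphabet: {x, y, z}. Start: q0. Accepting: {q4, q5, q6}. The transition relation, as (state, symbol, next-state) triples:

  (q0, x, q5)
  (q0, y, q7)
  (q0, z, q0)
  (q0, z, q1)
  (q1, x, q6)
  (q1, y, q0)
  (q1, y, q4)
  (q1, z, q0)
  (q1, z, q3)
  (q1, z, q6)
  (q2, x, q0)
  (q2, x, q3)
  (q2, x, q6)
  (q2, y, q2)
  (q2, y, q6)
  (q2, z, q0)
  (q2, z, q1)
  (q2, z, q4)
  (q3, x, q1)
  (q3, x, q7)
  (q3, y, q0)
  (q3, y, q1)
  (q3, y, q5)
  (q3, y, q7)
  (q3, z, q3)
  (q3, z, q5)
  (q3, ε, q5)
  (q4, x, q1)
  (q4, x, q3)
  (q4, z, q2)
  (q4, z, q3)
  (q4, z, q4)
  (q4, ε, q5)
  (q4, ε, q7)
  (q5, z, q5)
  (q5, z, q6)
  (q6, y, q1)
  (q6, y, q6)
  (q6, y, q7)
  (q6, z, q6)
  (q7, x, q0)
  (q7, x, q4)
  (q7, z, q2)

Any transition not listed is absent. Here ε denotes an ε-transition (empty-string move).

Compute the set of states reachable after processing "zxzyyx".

Start in {q0}.
Read 'z': {q0} → {q0, q1}.
Read 'x': {q0, q1} → {q5, q6}.
Read 'z': {q5, q6} → {q5, q6}.
Read 'y': {q5, q6} → {q1, q6, q7}.
Read 'y': {q1, q6, q7} → {q0, q1, q4, q5, q6, q7}.
Read 'x': {q0, q1, q4, q5, q6, q7} → {q0, q1, q3, q4, q5, q6, q7}.

{q0, q1, q3, q4, q5, q6, q7}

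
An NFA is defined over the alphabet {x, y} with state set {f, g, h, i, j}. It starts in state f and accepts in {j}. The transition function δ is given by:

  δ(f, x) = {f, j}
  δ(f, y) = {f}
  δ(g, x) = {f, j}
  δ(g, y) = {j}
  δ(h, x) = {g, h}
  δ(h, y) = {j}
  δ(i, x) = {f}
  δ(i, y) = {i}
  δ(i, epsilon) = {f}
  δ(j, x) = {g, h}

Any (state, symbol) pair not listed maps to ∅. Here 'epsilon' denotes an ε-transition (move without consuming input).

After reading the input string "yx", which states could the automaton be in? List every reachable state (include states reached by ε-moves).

{f, j}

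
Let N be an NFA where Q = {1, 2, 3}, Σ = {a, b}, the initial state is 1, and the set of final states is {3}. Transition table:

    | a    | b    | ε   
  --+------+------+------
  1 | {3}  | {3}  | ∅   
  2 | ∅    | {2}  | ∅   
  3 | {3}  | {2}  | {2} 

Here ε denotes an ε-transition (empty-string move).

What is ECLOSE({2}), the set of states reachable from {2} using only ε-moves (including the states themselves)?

Begin with {2}.
No ε-moves leave this set, so the closure equals the set itself.

{2}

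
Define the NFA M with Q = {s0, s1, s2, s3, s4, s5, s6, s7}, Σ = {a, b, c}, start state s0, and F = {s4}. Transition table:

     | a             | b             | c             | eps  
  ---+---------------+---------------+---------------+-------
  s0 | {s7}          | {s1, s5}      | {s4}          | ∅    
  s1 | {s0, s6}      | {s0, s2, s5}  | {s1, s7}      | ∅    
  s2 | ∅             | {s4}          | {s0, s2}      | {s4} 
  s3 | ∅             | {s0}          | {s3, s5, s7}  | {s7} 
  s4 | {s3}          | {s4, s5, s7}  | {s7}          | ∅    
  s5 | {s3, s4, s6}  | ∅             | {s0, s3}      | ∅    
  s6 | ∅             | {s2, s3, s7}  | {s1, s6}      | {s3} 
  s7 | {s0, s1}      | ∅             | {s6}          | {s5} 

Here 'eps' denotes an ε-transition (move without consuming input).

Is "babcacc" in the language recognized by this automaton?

Yes

Start in {s0}.
Read 'b': {s0} → {s1, s5}.
Read 'a': {s1, s5} → {s0, s3, s4, s5, s6, s7}.
Read 'b': {s0, s3, s4, s5, s6, s7} → {s0, s1, s2, s3, s4, s5, s7}.
Read 'c': {s0, s1, s2, s3, s4, s5, s7} → {s0, s1, s2, s3, s4, s5, s6, s7}.
Read 'a': {s0, s1, s2, s3, s4, s5, s6, s7} → {s0, s1, s3, s4, s5, s6, s7}.
Read 'c': {s0, s1, s3, s4, s5, s6, s7} → {s0, s1, s3, s4, s5, s6, s7}.
Read 'c': {s0, s1, s3, s4, s5, s6, s7} → {s0, s1, s3, s4, s5, s6, s7}.
The final set {s0, s1, s3, s4, s5, s6, s7} contains the accepting state s4.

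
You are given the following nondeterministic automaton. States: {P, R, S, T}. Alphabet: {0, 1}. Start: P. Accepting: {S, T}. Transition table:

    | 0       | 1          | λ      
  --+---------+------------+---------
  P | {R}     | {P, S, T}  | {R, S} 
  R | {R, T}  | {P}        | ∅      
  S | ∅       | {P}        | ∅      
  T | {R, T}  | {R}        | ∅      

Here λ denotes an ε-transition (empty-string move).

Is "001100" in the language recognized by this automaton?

Start: ε-closure({P}) = {P, R, S}.
Read '0': P→{R}, R→{R, T}, S→∅; now {R, T}.
Read '0': R→{R, T}, T→{R, T}; now {R, T}.
Read '1': R→{P}, T→{R}; union {P, R}; ε-closure = {P, R, S}.
Read '1': P→{P, S, T}, R→{P}, S→{P}; union {P, S, T}; ε-closure = {P, R, S, T}.
Read '0': P→{R}, R→{R, T}, S→∅, T→{R, T}; now {R, T}.
Read '0': R→{R, T}, T→{R, T}; now {R, T}.
The final set {R, T} contains the accepting state T.

Yes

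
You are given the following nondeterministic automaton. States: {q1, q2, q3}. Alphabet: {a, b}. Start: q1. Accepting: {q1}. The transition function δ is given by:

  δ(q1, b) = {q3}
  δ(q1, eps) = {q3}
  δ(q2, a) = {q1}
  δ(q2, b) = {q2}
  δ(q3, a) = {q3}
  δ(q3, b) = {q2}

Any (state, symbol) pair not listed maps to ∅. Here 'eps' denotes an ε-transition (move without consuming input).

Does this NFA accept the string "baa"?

Start: ε-closure({q1}) = {q1, q3}.
Read 'b': {q1, q3} → {q2, q3}.
Read 'a': {q2, q3} → {q1, q3}.
Read 'a': {q1, q3} → {q3}.
The final set {q3} contains no accepting state.

No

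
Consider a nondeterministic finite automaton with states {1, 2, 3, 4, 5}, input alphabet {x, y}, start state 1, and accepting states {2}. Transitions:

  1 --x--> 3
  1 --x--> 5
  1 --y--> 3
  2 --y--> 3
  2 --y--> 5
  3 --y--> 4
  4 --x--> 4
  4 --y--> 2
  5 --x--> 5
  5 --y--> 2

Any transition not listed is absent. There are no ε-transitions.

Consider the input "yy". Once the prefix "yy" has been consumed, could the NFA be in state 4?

Yes

Start in {1}.
Read 'y': {1} → {3}.
Read 'y': {3} → {4}.
State 4 is in {4}.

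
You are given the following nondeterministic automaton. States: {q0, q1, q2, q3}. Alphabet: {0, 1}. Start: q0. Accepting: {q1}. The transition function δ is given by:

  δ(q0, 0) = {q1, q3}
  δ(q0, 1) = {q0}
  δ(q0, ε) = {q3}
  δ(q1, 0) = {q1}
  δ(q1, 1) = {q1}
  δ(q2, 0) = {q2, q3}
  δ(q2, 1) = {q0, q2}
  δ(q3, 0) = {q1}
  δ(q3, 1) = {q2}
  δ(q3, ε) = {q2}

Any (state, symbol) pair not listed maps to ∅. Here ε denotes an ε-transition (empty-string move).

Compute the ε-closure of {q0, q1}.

Begin with {q0, q1}.
ε-move q0 → q3; add q3.
ε-move q3 → q2; add q2.

{q0, q1, q2, q3}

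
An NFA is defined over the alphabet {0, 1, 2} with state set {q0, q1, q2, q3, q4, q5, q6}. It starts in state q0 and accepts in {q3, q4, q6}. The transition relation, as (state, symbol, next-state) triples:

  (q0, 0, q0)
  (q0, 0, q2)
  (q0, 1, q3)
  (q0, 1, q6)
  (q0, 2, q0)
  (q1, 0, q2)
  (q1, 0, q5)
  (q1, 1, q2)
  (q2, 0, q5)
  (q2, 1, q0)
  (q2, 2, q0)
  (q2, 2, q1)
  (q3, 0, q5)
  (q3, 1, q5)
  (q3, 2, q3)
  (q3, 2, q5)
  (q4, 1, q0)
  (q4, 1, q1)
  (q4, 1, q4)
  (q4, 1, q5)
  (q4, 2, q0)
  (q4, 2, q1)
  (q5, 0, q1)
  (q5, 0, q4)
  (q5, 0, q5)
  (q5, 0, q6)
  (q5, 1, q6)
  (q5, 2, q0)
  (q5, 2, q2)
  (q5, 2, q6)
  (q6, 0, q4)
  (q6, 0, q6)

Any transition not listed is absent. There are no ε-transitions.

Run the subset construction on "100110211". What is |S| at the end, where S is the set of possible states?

Start in {q0}.
Read '1': q0→{q3, q6}; now {q3, q6}.
Read '0': q3→{q5}, q6→{q4, q6}; now {q4, q5, q6}.
Read '0': q4→∅, q5→{q1, q4, q5, q6}, q6→{q4, q6}; now {q1, q4, q5, q6}.
Read '1': q1→{q2}, q4→{q0, q1, q4, q5}, q5→{q6}, q6→∅; now {q0, q1, q2, q4, q5, q6}.
Read '1': q0→{q3, q6}, q1→{q2}, q2→{q0}, q4→{q0, q1, q4, q5}, q5→{q6}, q6→∅; now {q0, q1, q2, q3, q4, q5, q6}.
Read '0': q0→{q0, q2}, q1→{q2, q5}, q2→{q5}, q3→{q5}, q4→∅, q5→{q1, q4, q5, q6}, q6→{q4, q6}; now {q0, q1, q2, q4, q5, q6}.
Read '2': q0→{q0}, q1→∅, q2→{q0, q1}, q4→{q0, q1}, q5→{q0, q2, q6}, q6→∅; now {q0, q1, q2, q6}.
Read '1': q0→{q3, q6}, q1→{q2}, q2→{q0}, q6→∅; now {q0, q2, q3, q6}.
Read '1': q0→{q3, q6}, q2→{q0}, q3→{q5}, q6→∅; now {q0, q3, q5, q6}.
That set has 4 states.

4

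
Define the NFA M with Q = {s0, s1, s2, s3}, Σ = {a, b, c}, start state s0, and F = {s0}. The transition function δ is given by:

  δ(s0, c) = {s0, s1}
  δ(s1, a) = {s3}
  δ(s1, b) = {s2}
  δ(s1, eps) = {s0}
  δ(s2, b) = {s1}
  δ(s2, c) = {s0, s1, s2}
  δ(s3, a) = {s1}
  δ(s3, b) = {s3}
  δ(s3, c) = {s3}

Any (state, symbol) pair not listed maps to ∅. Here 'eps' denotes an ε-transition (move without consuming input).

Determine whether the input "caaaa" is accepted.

Start in {s0}.
Read 'c': {s0} → {s0, s1}.
Read 'a': {s0, s1} → {s3}.
Read 'a': {s3} → {s0, s1}.
Read 'a': {s0, s1} → {s3}.
Read 'a': {s3} → {s0, s1}.
The final set {s0, s1} contains the accepting state s0.

Yes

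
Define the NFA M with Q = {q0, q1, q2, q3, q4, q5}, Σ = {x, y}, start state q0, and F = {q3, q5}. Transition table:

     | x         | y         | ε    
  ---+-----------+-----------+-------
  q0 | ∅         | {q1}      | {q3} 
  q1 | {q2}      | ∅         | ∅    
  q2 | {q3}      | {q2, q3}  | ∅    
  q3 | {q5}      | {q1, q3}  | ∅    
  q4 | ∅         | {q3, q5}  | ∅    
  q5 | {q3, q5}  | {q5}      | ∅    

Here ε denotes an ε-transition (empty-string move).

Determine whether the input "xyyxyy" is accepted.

Yes

Start: ε-closure({q0}) = {q0, q3}.
Read 'x': q0→∅, q3→{q5}; now {q5}.
Read 'y': q5→{q5}; now {q5}.
Read 'y': q5→{q5}; now {q5}.
Read 'x': q5→{q3, q5}; now {q3, q5}.
Read 'y': q3→{q1, q3}, q5→{q5}; now {q1, q3, q5}.
Read 'y': q1→∅, q3→{q1, q3}, q5→{q5}; now {q1, q3, q5}.
The final set {q1, q3, q5} contains the accepting states q3, q5.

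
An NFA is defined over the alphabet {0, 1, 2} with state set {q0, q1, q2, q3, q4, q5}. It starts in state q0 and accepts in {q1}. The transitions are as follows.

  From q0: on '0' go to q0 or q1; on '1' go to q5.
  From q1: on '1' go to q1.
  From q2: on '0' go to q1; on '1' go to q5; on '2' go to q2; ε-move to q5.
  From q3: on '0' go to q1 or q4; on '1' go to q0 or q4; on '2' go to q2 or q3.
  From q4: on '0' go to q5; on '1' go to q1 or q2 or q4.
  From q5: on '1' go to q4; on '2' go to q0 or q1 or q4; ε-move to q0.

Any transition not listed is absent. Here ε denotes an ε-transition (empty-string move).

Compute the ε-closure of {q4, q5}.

Begin with {q4, q5}.
ε-move q5 → q0; add q0.

{q0, q4, q5}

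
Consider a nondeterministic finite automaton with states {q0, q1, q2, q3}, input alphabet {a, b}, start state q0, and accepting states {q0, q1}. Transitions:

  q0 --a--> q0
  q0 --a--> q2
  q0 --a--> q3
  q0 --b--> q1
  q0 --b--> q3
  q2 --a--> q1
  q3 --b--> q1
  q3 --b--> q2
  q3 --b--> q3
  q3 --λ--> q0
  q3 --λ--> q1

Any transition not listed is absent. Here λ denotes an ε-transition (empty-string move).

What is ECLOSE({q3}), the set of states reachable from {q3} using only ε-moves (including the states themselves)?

Begin with {q3}.
ε-move q3 → q0; add q0.
ε-move q3 → q1; add q1.

{q0, q1, q3}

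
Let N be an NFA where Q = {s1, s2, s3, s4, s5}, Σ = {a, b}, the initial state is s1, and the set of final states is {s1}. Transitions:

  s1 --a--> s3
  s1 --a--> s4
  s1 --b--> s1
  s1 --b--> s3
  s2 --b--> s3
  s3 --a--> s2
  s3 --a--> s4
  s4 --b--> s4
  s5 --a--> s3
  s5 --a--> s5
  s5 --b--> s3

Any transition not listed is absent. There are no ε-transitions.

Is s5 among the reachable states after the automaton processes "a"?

Start in {s1}.
Read 'a': s1→{s3, s4}; now {s3, s4}.
State s5 is not in {s3, s4}.

No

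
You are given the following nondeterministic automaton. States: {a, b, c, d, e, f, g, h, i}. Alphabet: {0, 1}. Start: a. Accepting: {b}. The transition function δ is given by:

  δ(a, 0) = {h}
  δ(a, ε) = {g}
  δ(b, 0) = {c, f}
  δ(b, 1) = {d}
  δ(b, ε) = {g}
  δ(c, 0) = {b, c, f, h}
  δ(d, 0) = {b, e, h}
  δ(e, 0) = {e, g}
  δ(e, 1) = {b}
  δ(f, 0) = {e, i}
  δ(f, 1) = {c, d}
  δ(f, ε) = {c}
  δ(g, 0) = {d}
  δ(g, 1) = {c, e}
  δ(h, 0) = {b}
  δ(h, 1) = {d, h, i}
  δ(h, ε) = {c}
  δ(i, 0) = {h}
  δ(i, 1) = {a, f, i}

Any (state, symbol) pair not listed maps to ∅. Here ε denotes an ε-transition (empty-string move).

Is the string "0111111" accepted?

Yes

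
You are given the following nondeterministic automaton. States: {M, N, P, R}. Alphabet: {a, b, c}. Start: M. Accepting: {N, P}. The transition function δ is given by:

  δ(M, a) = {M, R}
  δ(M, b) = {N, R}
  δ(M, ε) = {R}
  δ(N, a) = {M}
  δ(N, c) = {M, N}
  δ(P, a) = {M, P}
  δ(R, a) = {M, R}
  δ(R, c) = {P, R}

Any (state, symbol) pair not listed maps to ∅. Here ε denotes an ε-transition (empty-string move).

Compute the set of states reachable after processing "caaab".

Start: ε-closure({M}) = {M, R}.
Read 'c': M→∅, R→{P, R}; now {P, R}.
Read 'a': P→{M, P}, R→{M, R}; now {M, P, R}.
Read 'a': M→{M, R}, P→{M, P}, R→{M, R}; now {M, P, R}.
Read 'a': M→{M, R}, P→{M, P}, R→{M, R}; now {M, P, R}.
Read 'b': M→{N, R}, P→∅, R→∅; now {N, R}.

{N, R}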